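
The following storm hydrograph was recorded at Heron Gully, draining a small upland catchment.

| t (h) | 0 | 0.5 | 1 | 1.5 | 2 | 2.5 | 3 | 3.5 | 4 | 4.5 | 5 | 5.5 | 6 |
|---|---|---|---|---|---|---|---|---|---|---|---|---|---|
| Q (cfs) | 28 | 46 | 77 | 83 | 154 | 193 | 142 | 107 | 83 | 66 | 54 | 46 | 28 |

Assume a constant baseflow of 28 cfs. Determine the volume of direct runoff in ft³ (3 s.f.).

Direct-runoff ordinates (Q − Q_b): 0.0, 18.0, 49.0, 55.0, 126.0, 165.0, 114.0, 79.0, 55.0, 38.0, 26.0, 18.0, 0.0 cfs.
ΣQ_DR = 743.0 cfs.
With Δt = 0.5 h = 1800 s, V = ΣQ_DR · Δt = 743.0 × 1800 = 1.34 × 10^6 ft³.

V ≈ 1.34 × 10^6 ft³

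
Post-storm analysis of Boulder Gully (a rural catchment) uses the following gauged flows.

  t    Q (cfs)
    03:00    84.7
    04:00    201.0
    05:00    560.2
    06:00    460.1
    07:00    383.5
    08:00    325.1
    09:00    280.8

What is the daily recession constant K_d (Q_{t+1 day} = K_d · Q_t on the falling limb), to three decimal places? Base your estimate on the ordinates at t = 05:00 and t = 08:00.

K_d ≈ 0.013

Between t = 05:00 and t = 08:00 the flow falls from 560.2 to 325.1 cfs over 3×1 h = 3 h.
Per-interval ratio K = (325.1/560.2)^(1/3) = 0.8341; K_d = K^(24/1) = 0.013.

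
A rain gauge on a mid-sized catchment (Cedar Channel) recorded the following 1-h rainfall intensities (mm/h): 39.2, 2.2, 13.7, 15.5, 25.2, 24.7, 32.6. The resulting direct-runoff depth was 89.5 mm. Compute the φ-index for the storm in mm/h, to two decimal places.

Only the 6 blocks with intensity above φ contribute runoff: 39.2, 13.7, 15.5, 25.2, 24.7, 32.6 mm/h.
Σ(I−φ)·Δt = d  ⇒  (39.2+13.7+15.5+25.2+24.7+32.6 − 6φ)·1 = 89.5
φ = (150.9 − 89.5/1) / 6 = 10.23 mm/h.

φ ≈ 10.23 mm/h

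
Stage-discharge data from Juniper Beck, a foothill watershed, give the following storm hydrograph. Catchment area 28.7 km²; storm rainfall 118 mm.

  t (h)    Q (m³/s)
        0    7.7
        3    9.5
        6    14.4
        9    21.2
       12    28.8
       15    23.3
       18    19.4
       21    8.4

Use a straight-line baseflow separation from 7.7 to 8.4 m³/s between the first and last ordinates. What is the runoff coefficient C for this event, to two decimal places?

C ≈ 0.22

ΣQ_DR = 68.30 m³/s; V = ΣQ_DR·Δt = 7.376 × 10^5 m³.
Runoff depth d = V / A = 25.70 mm.
C = d / P = 25.70 / 118 = 0.22.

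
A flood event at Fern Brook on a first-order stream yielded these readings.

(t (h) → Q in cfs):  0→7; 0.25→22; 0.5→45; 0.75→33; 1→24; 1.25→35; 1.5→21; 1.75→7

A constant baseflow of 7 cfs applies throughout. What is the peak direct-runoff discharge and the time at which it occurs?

Q_p = 38.0 cfs at t = 0.5 h

Subtracting baseflow gives direct-runoff ordinates: 0.0, 15.0, 38.0, 26.0, 17.0, 28.0, 14.0, 0.0 cfs.
The maximum is 38.0 cfs, occurring at the reading for t = 0.5 h.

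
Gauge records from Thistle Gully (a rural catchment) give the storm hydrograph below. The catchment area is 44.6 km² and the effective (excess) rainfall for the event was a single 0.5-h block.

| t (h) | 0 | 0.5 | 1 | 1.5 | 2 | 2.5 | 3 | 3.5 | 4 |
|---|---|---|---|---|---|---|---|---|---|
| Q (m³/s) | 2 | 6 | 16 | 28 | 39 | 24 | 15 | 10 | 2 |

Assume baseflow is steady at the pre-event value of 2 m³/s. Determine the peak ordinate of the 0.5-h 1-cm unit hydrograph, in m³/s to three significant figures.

Direct runoff: 0.0, 4.0, 14.0, 26.0, 37.0, 22.0, 13.0, 8.0, 0.0 m³/s; ΣQ_DR = 124.0 m³/s, peak = 37.0 m³/s.
Runoff depth d = ΣQ_DR·Δt / A = 124.0 × 1800 / (44.6 km²) = 5.004 mm.
The 1-cm UH is the DRH scaled by (10 mm)/d, so U_p = 37.0 × 10/5.004 = 73.9 m³/s.

U_p ≈ 73.9 m³/s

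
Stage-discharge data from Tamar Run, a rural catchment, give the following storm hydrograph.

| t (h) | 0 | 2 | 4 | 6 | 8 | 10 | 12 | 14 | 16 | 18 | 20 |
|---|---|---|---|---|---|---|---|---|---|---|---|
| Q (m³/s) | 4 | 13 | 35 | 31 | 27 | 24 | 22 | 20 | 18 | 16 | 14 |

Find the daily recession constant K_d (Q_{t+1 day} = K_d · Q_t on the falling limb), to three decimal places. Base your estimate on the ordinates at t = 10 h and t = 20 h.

K_d ≈ 0.274

Between t = 10 h and t = 20 h the flow falls from 24 to 14 m³/s over 5×2 h = 10 h.
Per-interval ratio K = (14/24)^(1/5) = 0.8978; K_d = K^(24/2) = 0.274.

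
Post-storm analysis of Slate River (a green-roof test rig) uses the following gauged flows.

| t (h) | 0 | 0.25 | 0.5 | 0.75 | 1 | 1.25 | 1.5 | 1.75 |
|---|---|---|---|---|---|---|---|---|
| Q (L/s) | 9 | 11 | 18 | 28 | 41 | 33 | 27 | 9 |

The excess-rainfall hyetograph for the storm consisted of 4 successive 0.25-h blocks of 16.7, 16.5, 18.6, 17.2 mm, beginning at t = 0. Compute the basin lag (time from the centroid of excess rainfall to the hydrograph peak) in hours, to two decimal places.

Centroid of excess rainfall: t_c = Σ P_i·t̄_i / ΣP_i = 0.5065 h (block centres at 0.125, 0.375, 0.625, 0.875 h).
Hydrograph peak occurs at t = 1 h, so basin lag t_L = 1 − 0.5065 = 0.49 h.

t_L ≈ 0.49 h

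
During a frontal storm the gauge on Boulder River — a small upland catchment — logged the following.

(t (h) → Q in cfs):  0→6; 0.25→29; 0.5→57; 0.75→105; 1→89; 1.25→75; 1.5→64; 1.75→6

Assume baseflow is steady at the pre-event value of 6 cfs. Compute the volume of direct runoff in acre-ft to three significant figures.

V ≈ 7.91 acre-ft

Direct-runoff ordinates (Q − Q_b): 0.0, 23.0, 51.0, 99.0, 83.0, 69.0, 58.0, 0.0 cfs.
ΣQ_DR = 383.0 cfs.
With Δt = 0.25 h = 900 s, V = ΣQ_DR · Δt = 383.0 × 900 = 3.45 × 10^5 ft³ = 7.91 acre-ft.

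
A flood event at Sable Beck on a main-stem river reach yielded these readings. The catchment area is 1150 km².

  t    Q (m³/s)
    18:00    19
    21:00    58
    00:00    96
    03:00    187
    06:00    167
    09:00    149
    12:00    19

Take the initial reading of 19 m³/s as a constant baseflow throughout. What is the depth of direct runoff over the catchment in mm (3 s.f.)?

d ≈ 5.28 mm

Direct runoff: 0.0, 39.0, 77.0, 168.0, 148.0, 130.0, 0.0 m³/s; ΣQ_DR = 562.0 m³/s.
V = ΣQ_DR · Δt = 562.0 × 10800 s = 6.070 × 10^6 m³.
Over A = 1150 km², depth = V / A = 5.28 mm.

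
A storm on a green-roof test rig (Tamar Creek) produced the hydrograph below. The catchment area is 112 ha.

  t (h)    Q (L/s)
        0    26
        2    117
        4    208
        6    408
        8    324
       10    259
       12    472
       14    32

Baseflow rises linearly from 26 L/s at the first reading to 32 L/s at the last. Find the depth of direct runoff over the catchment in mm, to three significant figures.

Direct runoff: 0.00, 90.14, 180.29, 379.43, 294.57, 228.71, 440.86, 0.00 L/s; ΣQ_DR = 1614 L/s.
V = ΣQ_DR · Δt = 1614 × 7200 s = 1.162 × 10^7 L.
Over A = 112 ha, depth = V / A = 10.4 mm.

d ≈ 10.4 mm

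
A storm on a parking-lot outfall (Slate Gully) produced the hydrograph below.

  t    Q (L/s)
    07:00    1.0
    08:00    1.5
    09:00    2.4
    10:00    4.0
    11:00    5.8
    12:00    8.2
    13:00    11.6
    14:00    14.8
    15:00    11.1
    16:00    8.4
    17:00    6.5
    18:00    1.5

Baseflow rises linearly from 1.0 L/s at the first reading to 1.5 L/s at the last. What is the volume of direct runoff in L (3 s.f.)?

Direct-runoff ordinates (Q − Q_b): 0.00, 0.45, 1.31, 2.86, 4.62, 6.97, 10.33, 13.48, 9.74, 6.99, 5.05, 0.00 L/s.
ΣQ_DR = 61.80 L/s.
With Δt = 1 h = 3600 s, V = ΣQ_DR · Δt = 61.80 × 3600 = 2.22 × 10^5 L.

V ≈ 2.22 × 10^5 L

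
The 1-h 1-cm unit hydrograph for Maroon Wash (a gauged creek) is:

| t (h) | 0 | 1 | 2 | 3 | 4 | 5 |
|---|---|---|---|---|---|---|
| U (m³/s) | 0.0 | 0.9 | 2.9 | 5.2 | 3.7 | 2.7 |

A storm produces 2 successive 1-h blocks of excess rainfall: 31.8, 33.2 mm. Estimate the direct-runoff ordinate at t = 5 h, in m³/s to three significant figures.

Q ≈ 20.9 m³/s

By discrete convolution, Q_j = Σ (P_i / 10 mm) · U_{j−i}.
At t = 5 h (j=5): Q = (31.8/10)·2.7 + (33.2/10)·3.7 = 20.9 m³/s.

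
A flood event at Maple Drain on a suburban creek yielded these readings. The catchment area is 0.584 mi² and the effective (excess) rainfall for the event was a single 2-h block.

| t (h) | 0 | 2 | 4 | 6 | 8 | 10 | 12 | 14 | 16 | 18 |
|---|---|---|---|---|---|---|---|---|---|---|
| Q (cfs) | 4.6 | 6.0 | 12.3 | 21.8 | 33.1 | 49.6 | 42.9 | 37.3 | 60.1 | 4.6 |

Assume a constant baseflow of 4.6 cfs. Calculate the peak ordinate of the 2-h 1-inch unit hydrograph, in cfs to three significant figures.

U_p ≈ 46.2 cfs

Direct runoff: 0.0, 1.4, 7.7, 17.2, 28.5, 45.0, 38.3, 32.7, 55.5, 0.0 cfs; ΣQ_DR = 226.3 cfs, peak = 55.5 cfs.
Runoff depth d = ΣQ_DR·Δt / A = 226.3 × 7200 / (0.584 mi²) = 1.201 in.
The 1-inch UH is the DRH scaled by (1 in)/d, so U_p = 55.5 × 1/1.201 = 46.2 cfs.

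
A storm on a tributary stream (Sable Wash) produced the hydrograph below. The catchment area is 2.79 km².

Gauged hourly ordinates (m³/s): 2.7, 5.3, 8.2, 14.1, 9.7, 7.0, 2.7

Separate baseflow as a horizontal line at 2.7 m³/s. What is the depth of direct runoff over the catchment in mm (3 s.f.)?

d ≈ 39.7 mm

Direct runoff: 0.0, 2.6, 5.5, 11.4, 7.0, 4.3, 0.0 m³/s; ΣQ_DR = 30.80 m³/s.
V = ΣQ_DR · Δt = 30.80 × 3600 s = 1.109 × 10^5 m³.
Over A = 2.79 km², depth = V / A = 39.7 mm.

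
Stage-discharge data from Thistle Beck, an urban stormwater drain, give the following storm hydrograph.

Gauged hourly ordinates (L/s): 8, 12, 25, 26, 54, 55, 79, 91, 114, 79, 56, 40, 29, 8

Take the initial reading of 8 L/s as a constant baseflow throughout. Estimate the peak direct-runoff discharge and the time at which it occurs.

Q_p = 106.0 L/s at t = 8 h

Subtracting baseflow gives direct-runoff ordinates: 0.0, 4.0, 17.0, 18.0, 46.0, 47.0, 71.0, 83.0, 106.0, 71.0, 48.0, 32.0, 21.0, 0.0 L/s.
The maximum is 106.0 L/s, occurring at the reading for t = 8 h.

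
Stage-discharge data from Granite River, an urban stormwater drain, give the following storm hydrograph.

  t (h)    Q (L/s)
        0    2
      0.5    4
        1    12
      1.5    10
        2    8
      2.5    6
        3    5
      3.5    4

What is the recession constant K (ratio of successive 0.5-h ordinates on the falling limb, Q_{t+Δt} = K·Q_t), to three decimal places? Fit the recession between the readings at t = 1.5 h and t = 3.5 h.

K ≈ 0.795

Using the recession-limb readings at t = 1.5 h and t = 3.5 h: Q falls from 10 to 4 L/s over 4 intervals.
K = (Q₂/Q₁)^(1/4) = (4/10)^(1/4) = 0.795.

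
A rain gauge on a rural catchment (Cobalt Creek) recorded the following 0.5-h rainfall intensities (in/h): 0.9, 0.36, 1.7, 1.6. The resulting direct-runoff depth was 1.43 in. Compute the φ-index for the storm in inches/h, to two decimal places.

Only the 3 blocks with intensity above φ contribute runoff: 0.9, 1.7, 1.6 in/h.
Σ(I−φ)·Δt = d  ⇒  (0.9+1.7+1.6 − 3φ)·0.5 = 1.43
φ = (4.200 − 1.43/0.5) / 3 = 0.45 in/h.

φ ≈ 0.45 in/h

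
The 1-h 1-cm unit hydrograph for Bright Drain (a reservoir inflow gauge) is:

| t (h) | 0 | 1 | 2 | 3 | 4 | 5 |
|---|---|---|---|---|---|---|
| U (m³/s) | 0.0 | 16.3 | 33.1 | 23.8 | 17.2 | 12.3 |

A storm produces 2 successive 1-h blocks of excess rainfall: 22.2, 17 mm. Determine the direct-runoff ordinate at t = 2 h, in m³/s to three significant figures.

Q ≈ 101 m³/s

By discrete convolution, Q_j = Σ (P_i / 10 mm) · U_{j−i}.
At t = 2 h (j=2): Q = (22.2/10)·33.1 + (17/10)·16.3 = 101 m³/s.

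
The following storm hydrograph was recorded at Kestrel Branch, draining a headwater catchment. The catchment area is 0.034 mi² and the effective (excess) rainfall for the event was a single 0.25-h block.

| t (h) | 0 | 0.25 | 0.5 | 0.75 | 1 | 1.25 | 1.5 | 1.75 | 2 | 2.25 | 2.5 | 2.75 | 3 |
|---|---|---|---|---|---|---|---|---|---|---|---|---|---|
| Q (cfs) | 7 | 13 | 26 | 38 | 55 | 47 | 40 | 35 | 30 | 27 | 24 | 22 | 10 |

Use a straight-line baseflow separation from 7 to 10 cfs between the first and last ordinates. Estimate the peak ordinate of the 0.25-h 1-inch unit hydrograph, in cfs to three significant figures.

Direct runoff: 0.00, 5.75, 18.50, 30.25, 47.00, 38.75, 31.50, 26.25, 21.00, 17.75, 14.50, 12.25, 0.00 cfs; ΣQ_DR = 263.5 cfs, peak = 47.00 cfs.
Runoff depth d = ΣQ_DR·Δt / A = 263.5 × 900 / (0.034 mi²) = 3.002 in.
The 1-inch UH is the DRH scaled by (1 in)/d, so U_p = 47.00 × 1/3.002 = 15.7 cfs.

U_p ≈ 15.7 cfs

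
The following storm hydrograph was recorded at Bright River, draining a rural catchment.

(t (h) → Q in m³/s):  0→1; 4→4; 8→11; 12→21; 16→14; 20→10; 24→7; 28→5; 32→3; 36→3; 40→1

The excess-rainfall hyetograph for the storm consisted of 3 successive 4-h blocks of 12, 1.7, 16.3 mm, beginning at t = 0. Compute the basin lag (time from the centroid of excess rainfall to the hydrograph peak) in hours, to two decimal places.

Centroid of excess rainfall: t_c = Σ P_i·t̄_i / ΣP_i = 6.5733 h (block centres at 2, 6, 10 h).
Hydrograph peak occurs at t = 12 h, so basin lag t_L = 12 − 6.5733 = 5.43 h.

t_L ≈ 5.43 h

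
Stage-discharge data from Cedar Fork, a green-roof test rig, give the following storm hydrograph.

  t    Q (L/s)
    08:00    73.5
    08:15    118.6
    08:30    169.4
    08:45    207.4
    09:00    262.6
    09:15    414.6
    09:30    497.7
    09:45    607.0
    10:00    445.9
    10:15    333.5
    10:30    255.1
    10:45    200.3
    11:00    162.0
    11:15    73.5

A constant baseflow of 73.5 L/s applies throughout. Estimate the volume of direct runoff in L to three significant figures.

V ≈ 2.51 × 10^6 L

Direct-runoff ordinates (Q − Q_b): 0.0, 45.1, 95.9, 133.9, 189.1, 341.1, 424.2, 533.5, 372.4, 260.0, 181.6, 126.8, 88.5, 0.0 L/s.
ΣQ_DR = 2792 L/s.
With Δt = 0.25 h = 900 s, V = ΣQ_DR · Δt = 2792 × 900 = 2.51 × 10^6 L.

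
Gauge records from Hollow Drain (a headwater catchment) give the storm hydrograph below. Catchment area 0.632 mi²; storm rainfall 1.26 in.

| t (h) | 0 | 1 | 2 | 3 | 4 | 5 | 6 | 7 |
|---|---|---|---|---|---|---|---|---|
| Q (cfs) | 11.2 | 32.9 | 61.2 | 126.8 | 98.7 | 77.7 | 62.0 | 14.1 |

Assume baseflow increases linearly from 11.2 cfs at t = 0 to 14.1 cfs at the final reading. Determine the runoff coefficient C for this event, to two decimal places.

C ≈ 0.75

ΣQ_DR = 383.4 cfs; V = ΣQ_DR·Δt = 1.380 × 10^6 ft³.
Runoff depth d = V / A = 0.9400 in.
C = d / P = 0.9400 / 1.26 = 0.75.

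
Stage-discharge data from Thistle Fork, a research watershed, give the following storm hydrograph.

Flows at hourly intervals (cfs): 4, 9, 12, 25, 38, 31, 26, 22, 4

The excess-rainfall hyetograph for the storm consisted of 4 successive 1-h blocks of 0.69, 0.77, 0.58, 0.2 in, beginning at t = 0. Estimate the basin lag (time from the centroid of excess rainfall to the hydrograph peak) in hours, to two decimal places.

t_L ≈ 2.37 h

Centroid of excess rainfall: t_c = Σ P_i·t̄_i / ΣP_i = 1.6295 h (block centres at 0.5, 1.5, 2.5, 3.5 h).
Hydrograph peak occurs at t = 4 h, so basin lag t_L = 4 − 1.6295 = 2.37 h.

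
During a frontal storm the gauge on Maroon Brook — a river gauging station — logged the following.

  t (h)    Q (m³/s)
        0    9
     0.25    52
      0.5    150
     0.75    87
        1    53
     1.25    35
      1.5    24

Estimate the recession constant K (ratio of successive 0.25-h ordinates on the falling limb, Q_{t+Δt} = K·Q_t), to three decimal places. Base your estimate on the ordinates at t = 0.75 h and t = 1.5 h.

K ≈ 0.651

Using the recession-limb readings at t = 0.75 h and t = 1.5 h: Q falls from 87 to 24 m³/s over 3 intervals.
K = (Q₂/Q₁)^(1/3) = (24/87)^(1/3) = 0.651.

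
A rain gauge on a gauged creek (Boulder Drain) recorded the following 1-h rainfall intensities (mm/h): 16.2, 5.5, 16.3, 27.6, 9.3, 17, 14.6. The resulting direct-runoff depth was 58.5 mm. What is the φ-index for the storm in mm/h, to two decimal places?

Only the 6 blocks with intensity above φ contribute runoff: 16.2, 16.3, 27.6, 9.3, 17, 14.6 mm/h.
Σ(I−φ)·Δt = d  ⇒  (16.2+16.3+27.6+9.3+17+14.6 − 6φ)·1 = 58.5
φ = (101.0 − 58.5/1) / 6 = 7.08 mm/h.

φ ≈ 7.08 mm/h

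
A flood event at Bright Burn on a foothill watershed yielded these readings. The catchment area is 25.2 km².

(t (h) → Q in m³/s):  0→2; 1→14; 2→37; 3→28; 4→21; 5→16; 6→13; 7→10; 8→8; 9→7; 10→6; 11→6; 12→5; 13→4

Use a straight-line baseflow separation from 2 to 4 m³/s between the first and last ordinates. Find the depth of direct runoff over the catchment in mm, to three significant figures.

d ≈ 19.3 mm

Direct runoff: 0.00, 11.85, 34.69, 25.54, 18.38, 13.23, 10.08, 6.92, 4.77, 3.62, 2.46, 2.31, 1.15, 0.00 m³/s; ΣQ_DR = 135.0 m³/s.
V = ΣQ_DR · Δt = 135.0 × 3600 s = 4.860 × 10^5 m³.
Over A = 25.2 km², depth = V / A = 19.3 mm.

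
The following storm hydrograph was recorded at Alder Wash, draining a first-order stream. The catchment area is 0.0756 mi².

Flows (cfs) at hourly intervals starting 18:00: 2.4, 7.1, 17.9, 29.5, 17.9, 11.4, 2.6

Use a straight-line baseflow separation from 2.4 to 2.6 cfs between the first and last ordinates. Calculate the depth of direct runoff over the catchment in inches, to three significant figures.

d ≈ 1.46 in

Direct runoff: 0.00, 4.67, 15.43, 27.00, 15.37, 8.83, 0.00 cfs; ΣQ_DR = 71.30 cfs.
V = ΣQ_DR · Δt = 71.30 × 3600 s = 2.567 × 10^5 ft³.
Over A = 0.0756 mi², depth = V / A = 1.46 in.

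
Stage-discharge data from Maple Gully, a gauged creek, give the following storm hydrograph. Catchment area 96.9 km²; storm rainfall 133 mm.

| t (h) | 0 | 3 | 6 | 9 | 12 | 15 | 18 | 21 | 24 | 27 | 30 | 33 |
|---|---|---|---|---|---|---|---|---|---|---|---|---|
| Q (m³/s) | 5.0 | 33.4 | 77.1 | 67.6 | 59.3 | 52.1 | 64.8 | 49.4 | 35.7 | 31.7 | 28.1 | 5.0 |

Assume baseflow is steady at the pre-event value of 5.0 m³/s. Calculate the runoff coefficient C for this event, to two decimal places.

C ≈ 0.38

ΣQ_DR = 449.2 m³/s; V = ΣQ_DR·Δt = 4.851 × 10^6 m³.
Runoff depth d = V / A = 50.07 mm.
C = d / P = 50.07 / 133 = 0.38.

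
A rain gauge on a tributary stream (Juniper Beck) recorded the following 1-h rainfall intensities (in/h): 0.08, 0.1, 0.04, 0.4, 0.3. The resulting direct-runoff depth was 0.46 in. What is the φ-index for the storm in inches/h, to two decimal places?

φ ≈ 0.12 in/h

Only the 2 blocks with intensity above φ contribute runoff: 0.4, 0.3 in/h.
Σ(I−φ)·Δt = d  ⇒  (0.4+0.3 − 2φ)·1 = 0.46
φ = (0.7000 − 0.46/1) / 2 = 0.12 in/h.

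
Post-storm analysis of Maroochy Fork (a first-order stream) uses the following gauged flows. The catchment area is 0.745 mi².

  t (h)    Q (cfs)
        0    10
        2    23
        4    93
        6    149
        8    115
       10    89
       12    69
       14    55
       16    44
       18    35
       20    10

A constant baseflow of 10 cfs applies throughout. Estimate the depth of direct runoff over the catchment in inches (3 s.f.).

Direct runoff: 0.0, 13.0, 83.0, 139.0, 105.0, 79.0, 59.0, 45.0, 34.0, 25.0, 0.0 cfs; ΣQ_DR = 582.0 cfs.
V = ΣQ_DR · Δt = 582.0 × 7200 s = 4.190 × 10^6 ft³.
Over A = 0.745 mi², depth = V / A = 2.42 in.

d ≈ 2.42 in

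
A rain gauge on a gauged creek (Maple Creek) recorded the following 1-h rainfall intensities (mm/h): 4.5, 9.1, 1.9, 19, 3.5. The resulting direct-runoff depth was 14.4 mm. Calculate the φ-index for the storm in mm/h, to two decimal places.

φ ≈ 6.85 mm/h

Only the 2 blocks with intensity above φ contribute runoff: 9.1, 19 mm/h.
Σ(I−φ)·Δt = d  ⇒  (9.1+19 − 2φ)·1 = 14.4
φ = (28.10 − 14.4/1) / 2 = 6.85 mm/h.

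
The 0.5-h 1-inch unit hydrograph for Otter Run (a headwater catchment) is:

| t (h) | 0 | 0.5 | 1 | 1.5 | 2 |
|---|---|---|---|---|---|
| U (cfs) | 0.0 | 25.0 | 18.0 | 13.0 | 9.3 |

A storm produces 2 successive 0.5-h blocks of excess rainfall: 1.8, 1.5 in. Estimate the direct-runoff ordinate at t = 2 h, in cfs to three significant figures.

By discrete convolution, Q_j = Σ (P_i / 1 in) · U_{j−i}.
At t = 2 h (j=4): Q = (1.8/1)·9.3 + (1.5/1)·13.0 = 36.2 cfs.

Q ≈ 36.2 cfs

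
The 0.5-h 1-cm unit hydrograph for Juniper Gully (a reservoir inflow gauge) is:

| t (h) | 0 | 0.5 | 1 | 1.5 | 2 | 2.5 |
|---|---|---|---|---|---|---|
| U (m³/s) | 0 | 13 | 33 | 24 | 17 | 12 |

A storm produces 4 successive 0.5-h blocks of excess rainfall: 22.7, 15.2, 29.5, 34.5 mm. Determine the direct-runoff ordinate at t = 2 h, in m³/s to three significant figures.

Q ≈ 217 m³/s

By discrete convolution, Q_j = Σ (P_i / 10 mm) · U_{j−i}.
At t = 2 h (j=4): Q = (22.7/10)·17 + (15.2/10)·24 + (29.5/10)·33 + (34.5/10)·13 = 217 m³/s.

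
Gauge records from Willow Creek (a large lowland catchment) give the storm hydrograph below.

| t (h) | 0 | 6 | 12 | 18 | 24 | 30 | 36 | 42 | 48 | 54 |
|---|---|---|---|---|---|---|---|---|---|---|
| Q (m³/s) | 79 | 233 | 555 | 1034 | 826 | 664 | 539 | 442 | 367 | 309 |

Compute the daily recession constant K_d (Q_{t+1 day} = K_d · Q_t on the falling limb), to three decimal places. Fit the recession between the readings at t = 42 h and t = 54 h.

K_d ≈ 0.489

Between t = 42 h and t = 54 h the flow falls from 442 to 309 m³/s over 2×6 h = 12 h.
Per-interval ratio K = (309/442)^(1/2) = 0.8361; K_d = K^(24/6) = 0.489.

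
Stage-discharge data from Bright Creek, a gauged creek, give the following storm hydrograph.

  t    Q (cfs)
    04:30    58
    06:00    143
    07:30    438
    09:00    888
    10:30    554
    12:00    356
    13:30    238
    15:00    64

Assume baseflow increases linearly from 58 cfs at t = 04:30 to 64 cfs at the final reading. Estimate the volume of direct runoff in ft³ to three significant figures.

V ≈ 1.22 × 10^7 ft³

Direct-runoff ordinates (Q − Q_b): 0.00, 84.14, 378.29, 827.43, 492.57, 293.71, 174.86, 0.00 cfs.
ΣQ_DR = 2251 cfs.
With Δt = 1.5 h = 5400 s, V = ΣQ_DR · Δt = 2251 × 5400 = 1.22 × 10^7 ft³.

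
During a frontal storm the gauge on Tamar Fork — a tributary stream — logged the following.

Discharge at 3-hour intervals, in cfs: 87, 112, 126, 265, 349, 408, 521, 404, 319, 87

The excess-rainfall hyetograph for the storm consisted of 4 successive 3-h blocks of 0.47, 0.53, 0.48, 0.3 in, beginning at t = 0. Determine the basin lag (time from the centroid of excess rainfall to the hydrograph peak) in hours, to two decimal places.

t_L ≈ 12.47 h

Centroid of excess rainfall: t_c = Σ P_i·t̄_i / ΣP_i = 5.5281 h (block centres at 1.5, 4.5, 7.5, 10.5 h).
Hydrograph peak occurs at t = 18 h, so basin lag t_L = 18 − 5.5281 = 12.47 h.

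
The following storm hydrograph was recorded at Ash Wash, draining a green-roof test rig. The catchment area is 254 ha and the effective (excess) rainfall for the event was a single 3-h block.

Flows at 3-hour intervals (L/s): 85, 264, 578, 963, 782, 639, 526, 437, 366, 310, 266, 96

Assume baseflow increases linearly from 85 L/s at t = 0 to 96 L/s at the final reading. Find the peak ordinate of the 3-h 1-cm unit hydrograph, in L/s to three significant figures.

U_p ≈ 487 L/s

Direct runoff: 0.00, 178.00, 491.00, 875.00, 693.00, 549.00, 435.00, 345.00, 273.00, 216.00, 171.00, 0.00 L/s; ΣQ_DR = 4226 L/s, peak = 875.00 L/s.
Runoff depth d = ΣQ_DR·Δt / A = 4226 × 10800 / (254 ha) = 17.97 mm.
The 1-cm UH is the DRH scaled by (10 mm)/d, so U_p = 875.00 × 10/17.97 = 487 L/s.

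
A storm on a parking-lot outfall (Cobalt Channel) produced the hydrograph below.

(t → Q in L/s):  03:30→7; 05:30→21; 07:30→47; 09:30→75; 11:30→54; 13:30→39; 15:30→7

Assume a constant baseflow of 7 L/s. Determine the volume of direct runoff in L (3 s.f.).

V ≈ 1.45 × 10^6 L

Direct-runoff ordinates (Q − Q_b): 0.0, 14.0, 40.0, 68.0, 47.0, 32.0, 0.0 L/s.
ΣQ_DR = 201.0 L/s.
With Δt = 2 h = 7200 s, V = ΣQ_DR · Δt = 201.0 × 7200 = 1.45 × 10^6 L.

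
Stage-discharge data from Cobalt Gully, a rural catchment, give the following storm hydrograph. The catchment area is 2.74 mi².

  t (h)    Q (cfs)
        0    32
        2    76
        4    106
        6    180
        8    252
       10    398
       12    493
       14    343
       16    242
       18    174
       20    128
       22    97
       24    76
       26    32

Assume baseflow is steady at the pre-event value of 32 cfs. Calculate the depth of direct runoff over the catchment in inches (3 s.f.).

d ≈ 2.47 in

Direct runoff: 0.0, 44.0, 74.0, 148.0, 220.0, 366.0, 461.0, 311.0, 210.0, 142.0, 96.0, 65.0, 44.0, 0.0 cfs; ΣQ_DR = 2181 cfs.
V = ΣQ_DR · Δt = 2181 × 7200 s = 1.570 × 10^7 ft³.
Over A = 2.74 mi², depth = V / A = 2.47 in.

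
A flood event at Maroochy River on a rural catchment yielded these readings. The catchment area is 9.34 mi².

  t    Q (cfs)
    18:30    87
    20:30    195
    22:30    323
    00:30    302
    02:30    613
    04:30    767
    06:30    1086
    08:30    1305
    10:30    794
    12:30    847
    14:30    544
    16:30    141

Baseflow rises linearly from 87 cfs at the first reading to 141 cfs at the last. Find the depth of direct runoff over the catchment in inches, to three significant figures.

Direct runoff: 0.00, 103.09, 226.18, 200.27, 506.36, 655.45, 969.55, 1183.64, 667.73, 715.82, 407.91, 0.00 cfs; ΣQ_DR = 5636 cfs.
V = ΣQ_DR · Δt = 5636 × 7200 s = 4.058 × 10^7 ft³.
Over A = 9.34 mi², depth = V / A = 1.87 in.

d ≈ 1.87 in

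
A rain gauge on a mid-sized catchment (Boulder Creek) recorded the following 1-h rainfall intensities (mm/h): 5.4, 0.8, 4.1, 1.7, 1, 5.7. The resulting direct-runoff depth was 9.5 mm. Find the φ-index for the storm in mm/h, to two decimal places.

Only the 3 blocks with intensity above φ contribute runoff: 5.4, 4.1, 5.7 mm/h.
Σ(I−φ)·Δt = d  ⇒  (5.4+4.1+5.7 − 3φ)·1 = 9.5
φ = (15.20 − 9.5/1) / 3 = 1.90 mm/h.

φ ≈ 1.90 mm/h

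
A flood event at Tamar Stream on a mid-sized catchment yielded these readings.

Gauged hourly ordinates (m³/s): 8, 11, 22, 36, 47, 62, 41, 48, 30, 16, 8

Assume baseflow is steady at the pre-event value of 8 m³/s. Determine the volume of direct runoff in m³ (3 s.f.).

V ≈ 8.68 × 10^5 m³

Direct-runoff ordinates (Q − Q_b): 0.0, 3.0, 14.0, 28.0, 39.0, 54.0, 33.0, 40.0, 22.0, 8.0, 0.0 m³/s.
ΣQ_DR = 241.0 m³/s.
With Δt = 1 h = 3600 s, V = ΣQ_DR · Δt = 241.0 × 3600 = 8.68 × 10^5 m³.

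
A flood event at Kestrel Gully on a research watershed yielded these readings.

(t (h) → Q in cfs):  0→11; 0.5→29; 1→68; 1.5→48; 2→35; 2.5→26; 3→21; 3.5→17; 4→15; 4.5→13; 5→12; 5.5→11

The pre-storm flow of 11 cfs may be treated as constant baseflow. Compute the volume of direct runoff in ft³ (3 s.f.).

Direct-runoff ordinates (Q − Q_b): 0.0, 18.0, 57.0, 37.0, 24.0, 15.0, 10.0, 6.0, 4.0, 2.0, 1.0, 0.0 cfs.
ΣQ_DR = 174.0 cfs.
With Δt = 0.5 h = 1800 s, V = ΣQ_DR · Δt = 174.0 × 1800 = 3.13 × 10^5 ft³.

V ≈ 3.13 × 10^5 ft³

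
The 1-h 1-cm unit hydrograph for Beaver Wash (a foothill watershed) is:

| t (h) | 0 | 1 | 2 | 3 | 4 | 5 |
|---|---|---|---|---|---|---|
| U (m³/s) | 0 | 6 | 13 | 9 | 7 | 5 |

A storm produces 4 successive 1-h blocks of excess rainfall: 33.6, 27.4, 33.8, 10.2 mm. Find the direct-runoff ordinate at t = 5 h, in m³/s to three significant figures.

Q ≈ 79.7 m³/s

By discrete convolution, Q_j = Σ (P_i / 10 mm) · U_{j−i}.
At t = 5 h (j=5): Q = (33.6/10)·5 + (27.4/10)·7 + (33.8/10)·9 + (10.2/10)·13 = 79.7 m³/s.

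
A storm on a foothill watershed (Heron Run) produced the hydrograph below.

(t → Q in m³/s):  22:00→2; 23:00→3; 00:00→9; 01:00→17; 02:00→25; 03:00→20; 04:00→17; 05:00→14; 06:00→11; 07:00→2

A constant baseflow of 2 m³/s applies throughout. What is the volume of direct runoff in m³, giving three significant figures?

V ≈ 3.60 × 10^5 m³

Direct-runoff ordinates (Q − Q_b): 0.0, 1.0, 7.0, 15.0, 23.0, 18.0, 15.0, 12.0, 9.0, 0.0 m³/s.
ΣQ_DR = 100.0 m³/s.
With Δt = 1 h = 3600 s, V = ΣQ_DR · Δt = 100.0 × 3600 = 3.60 × 10^5 m³.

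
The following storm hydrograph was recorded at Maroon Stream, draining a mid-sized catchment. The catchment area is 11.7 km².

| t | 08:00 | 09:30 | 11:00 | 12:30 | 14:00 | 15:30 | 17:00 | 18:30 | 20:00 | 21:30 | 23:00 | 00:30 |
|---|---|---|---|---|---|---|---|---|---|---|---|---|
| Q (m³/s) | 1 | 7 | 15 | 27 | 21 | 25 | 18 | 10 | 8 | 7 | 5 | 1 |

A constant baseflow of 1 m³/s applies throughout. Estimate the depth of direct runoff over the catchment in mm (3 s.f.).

Direct runoff: 0.0, 6.0, 14.0, 26.0, 20.0, 24.0, 17.0, 9.0, 7.0, 6.0, 4.0, 0.0 m³/s; ΣQ_DR = 133.0 m³/s.
V = ΣQ_DR · Δt = 133.0 × 5400 s = 7.182 × 10^5 m³.
Over A = 11.7 km², depth = V / A = 61.4 mm.

d ≈ 61.4 mm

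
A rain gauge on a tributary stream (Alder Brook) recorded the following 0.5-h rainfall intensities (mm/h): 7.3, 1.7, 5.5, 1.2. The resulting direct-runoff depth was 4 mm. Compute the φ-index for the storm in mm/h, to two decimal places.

φ ≈ 2.40 mm/h

Only the 2 blocks with intensity above φ contribute runoff: 7.3, 5.5 mm/h.
Σ(I−φ)·Δt = d  ⇒  (7.3+5.5 − 2φ)·0.5 = 4
φ = (12.80 − 4/0.5) / 2 = 2.40 mm/h.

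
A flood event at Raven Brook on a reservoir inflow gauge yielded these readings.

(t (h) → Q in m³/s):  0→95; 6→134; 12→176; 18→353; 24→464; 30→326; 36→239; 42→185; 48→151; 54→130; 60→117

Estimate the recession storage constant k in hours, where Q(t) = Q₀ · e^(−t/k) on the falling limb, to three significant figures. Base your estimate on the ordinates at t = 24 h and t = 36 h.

k ≈ 18.1 h

On the falling limb, Q drops from 464 to 239 m³/s between t = 24 h and t = 36 h (Δt = 12 h).
k = −Δt / ln(Q₂/Q₁) = −12 / ln(239/464) = 18.1 h.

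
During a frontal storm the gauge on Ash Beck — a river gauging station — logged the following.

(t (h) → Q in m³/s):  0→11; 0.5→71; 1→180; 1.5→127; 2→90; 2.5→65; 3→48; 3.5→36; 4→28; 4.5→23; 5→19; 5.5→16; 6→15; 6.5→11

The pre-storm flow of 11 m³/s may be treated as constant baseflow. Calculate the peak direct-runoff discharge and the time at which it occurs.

Q_p = 169.0 m³/s at t = 1 h

Subtracting baseflow gives direct-runoff ordinates: 0.0, 60.0, 169.0, 116.0, 79.0, 54.0, 37.0, 25.0, 17.0, 12.0, 8.0, 5.0, 4.0, 0.0 m³/s.
The maximum is 169.0 m³/s, occurring at the reading for t = 1 h.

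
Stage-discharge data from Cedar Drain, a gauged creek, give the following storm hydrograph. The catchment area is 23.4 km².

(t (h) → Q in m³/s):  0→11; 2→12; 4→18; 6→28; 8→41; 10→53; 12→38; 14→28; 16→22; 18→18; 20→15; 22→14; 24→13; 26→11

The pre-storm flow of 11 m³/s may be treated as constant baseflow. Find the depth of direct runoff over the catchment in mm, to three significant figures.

d ≈ 51.7 mm

Direct runoff: 0.0, 1.0, 7.0, 17.0, 30.0, 42.0, 27.0, 17.0, 11.0, 7.0, 4.0, 3.0, 2.0, 0.0 m³/s; ΣQ_DR = 168.0 m³/s.
V = ΣQ_DR · Δt = 168.0 × 7200 s = 1.210 × 10^6 m³.
Over A = 23.4 km², depth = V / A = 51.7 mm.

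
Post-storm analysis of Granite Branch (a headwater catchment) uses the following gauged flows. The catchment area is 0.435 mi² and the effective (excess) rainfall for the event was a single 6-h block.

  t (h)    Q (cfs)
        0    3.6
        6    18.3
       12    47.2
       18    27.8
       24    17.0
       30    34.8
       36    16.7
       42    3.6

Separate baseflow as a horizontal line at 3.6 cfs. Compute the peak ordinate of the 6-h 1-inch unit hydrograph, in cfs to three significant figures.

Direct runoff: 0.0, 14.7, 43.6, 24.2, 13.4, 31.2, 13.1, 0.0 cfs; ΣQ_DR = 140.2 cfs, peak = 43.6 cfs.
Runoff depth d = ΣQ_DR·Δt / A = 140.2 × 21600 / (0.435 mi²) = 2.997 in.
The 1-inch UH is the DRH scaled by (1 in)/d, so U_p = 43.6 × 1/2.997 = 14.5 cfs.

U_p ≈ 14.5 cfs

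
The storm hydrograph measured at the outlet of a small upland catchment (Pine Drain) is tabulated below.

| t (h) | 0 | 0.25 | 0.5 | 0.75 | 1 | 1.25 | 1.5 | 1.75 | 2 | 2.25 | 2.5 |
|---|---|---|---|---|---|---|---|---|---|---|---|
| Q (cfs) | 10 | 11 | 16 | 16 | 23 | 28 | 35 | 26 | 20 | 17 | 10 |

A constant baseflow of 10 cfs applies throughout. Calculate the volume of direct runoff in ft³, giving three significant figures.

Direct-runoff ordinates (Q − Q_b): 0.0, 1.0, 6.0, 6.0, 13.0, 18.0, 25.0, 16.0, 10.0, 7.0, 0.0 cfs.
ΣQ_DR = 102.0 cfs.
With Δt = 0.25 h = 900 s, V = ΣQ_DR · Δt = 102.0 × 900 = 91800 ft³.

V ≈ 91800 ft³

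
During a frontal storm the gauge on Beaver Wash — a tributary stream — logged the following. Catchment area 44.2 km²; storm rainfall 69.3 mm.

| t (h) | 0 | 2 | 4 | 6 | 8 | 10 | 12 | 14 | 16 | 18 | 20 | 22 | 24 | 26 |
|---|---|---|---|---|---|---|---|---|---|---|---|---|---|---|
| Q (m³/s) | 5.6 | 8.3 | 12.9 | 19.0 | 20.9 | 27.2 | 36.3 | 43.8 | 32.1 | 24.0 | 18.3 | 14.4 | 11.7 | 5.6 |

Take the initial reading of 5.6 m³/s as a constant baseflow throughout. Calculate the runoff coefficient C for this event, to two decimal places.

C ≈ 0.47

ΣQ_DR = 201.7 m³/s; V = ΣQ_DR·Δt = 1.452 × 10^6 m³.
Runoff depth d = V / A = 32.86 mm.
C = d / P = 32.86 / 69.3 = 0.47.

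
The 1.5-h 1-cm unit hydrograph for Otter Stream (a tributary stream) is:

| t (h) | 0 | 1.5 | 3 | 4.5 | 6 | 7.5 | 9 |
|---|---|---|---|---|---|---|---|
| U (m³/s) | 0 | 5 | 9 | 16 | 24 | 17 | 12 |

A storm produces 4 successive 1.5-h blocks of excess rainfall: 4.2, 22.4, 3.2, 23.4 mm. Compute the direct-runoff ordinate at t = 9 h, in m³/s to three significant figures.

By discrete convolution, Q_j = Σ (P_i / 10 mm) · U_{j−i}.
At t = 9 h (j=6): Q = (4.2/10)·12 + (22.4/10)·17 + (3.2/10)·24 + (23.4/10)·16 = 88.2 m³/s.

Q ≈ 88.2 m³/s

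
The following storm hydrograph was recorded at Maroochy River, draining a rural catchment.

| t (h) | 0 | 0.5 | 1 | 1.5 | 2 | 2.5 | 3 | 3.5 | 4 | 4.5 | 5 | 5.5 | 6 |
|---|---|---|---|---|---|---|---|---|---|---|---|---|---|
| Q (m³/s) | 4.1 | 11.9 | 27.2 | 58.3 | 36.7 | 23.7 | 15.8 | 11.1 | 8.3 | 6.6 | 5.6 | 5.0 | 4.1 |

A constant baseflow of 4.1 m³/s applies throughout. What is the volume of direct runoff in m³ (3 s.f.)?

Direct-runoff ordinates (Q − Q_b): 0.0, 7.8, 23.1, 54.2, 32.6, 19.6, 11.7, 7.0, 4.2, 2.5, 1.5, 0.9, 0.0 m³/s.
ΣQ_DR = 165.1 m³/s.
With Δt = 0.5 h = 1800 s, V = ΣQ_DR · Δt = 165.1 × 1800 = 2.97 × 10^5 m³.

V ≈ 2.97 × 10^5 m³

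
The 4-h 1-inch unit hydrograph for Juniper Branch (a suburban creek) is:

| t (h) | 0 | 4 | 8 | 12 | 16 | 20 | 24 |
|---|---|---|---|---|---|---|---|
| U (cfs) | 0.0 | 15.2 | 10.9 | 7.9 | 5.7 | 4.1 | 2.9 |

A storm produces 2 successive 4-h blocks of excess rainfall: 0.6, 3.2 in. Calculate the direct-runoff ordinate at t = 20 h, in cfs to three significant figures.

By discrete convolution, Q_j = Σ (P_i / 1 in) · U_{j−i}.
At t = 20 h (j=5): Q = (0.6/1)·4.1 + (3.2/1)·5.7 = 20.7 cfs.

Q ≈ 20.7 cfs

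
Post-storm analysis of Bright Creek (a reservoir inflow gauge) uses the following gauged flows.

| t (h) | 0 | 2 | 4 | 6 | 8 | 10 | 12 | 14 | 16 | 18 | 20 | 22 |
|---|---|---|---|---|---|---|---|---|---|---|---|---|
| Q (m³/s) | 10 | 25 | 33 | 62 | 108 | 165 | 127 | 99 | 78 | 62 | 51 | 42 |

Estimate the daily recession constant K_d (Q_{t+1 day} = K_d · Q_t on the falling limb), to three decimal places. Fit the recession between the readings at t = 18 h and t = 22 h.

Between t = 18 h and t = 22 h the flow falls from 62 to 42 m³/s over 2×2 h = 4 h.
Per-interval ratio K = (42/62)^(1/2) = 0.8231; K_d = K^(24/2) = 0.097.

K_d ≈ 0.097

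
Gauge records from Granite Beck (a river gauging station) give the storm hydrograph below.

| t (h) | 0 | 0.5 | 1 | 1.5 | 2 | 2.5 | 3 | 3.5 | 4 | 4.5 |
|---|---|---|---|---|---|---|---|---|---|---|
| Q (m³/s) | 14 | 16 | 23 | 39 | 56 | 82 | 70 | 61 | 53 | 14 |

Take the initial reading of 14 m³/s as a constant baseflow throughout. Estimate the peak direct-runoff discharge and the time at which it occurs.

Q_p = 68.0 m³/s at t = 2.5 h

Subtracting baseflow gives direct-runoff ordinates: 0.0, 2.0, 9.0, 25.0, 42.0, 68.0, 56.0, 47.0, 39.0, 0.0 m³/s.
The maximum is 68.0 m³/s, occurring at the reading for t = 2.5 h.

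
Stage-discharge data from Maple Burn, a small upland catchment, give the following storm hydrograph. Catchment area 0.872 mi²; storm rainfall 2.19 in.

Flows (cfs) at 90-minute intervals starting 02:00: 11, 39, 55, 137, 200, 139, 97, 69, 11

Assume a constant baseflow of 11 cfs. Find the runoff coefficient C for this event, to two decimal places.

ΣQ_DR = 659.0 cfs; V = ΣQ_DR·Δt = 3.559 × 10^6 ft³.
Runoff depth d = V / A = 1.757 in.
C = d / P = 1.757 / 2.19 = 0.80.

C ≈ 0.80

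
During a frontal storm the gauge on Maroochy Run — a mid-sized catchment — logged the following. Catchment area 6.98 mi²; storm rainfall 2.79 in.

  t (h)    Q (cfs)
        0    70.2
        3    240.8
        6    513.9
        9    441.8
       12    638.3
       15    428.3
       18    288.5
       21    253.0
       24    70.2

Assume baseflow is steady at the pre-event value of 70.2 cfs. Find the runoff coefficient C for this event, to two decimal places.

ΣQ_DR = 2313 cfs; V = ΣQ_DR·Δt = 2.498 × 10^7 ft³.
Runoff depth d = V / A = 1.541 in.
C = d / P = 1.541 / 2.79 = 0.55.

C ≈ 0.55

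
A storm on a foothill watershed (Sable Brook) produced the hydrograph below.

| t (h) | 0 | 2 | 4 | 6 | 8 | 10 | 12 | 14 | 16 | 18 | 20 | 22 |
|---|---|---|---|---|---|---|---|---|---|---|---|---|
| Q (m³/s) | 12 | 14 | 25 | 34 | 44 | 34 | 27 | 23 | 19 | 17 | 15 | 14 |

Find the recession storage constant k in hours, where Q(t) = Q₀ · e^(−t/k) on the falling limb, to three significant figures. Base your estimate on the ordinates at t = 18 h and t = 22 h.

k ≈ 20.6 h

On the falling limb, Q drops from 17 to 14 m³/s between t = 18 h and t = 22 h (Δt = 4 h).
k = −Δt / ln(Q₂/Q₁) = −4 / ln(14/17) = 20.6 h.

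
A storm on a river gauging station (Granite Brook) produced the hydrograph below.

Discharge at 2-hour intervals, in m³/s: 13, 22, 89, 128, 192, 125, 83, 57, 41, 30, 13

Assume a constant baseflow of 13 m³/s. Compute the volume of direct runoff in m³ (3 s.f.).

Direct-runoff ordinates (Q − Q_b): 0.0, 9.0, 76.0, 115.0, 179.0, 112.0, 70.0, 44.0, 28.0, 17.0, 0.0 m³/s.
ΣQ_DR = 650.0 m³/s.
With Δt = 2 h = 7200 s, V = ΣQ_DR · Δt = 650.0 × 7200 = 4.68 × 10^6 m³.

V ≈ 4.68 × 10^6 m³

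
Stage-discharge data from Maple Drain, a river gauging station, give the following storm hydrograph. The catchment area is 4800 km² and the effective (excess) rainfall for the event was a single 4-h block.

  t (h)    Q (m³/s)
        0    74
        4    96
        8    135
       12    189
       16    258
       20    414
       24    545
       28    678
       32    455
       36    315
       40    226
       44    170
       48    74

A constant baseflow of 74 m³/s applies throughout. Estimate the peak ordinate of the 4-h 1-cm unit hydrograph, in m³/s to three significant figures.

Direct runoff: 0.0, 22.0, 61.0, 115.0, 184.0, 340.0, 471.0, 604.0, 381.0, 241.0, 152.0, 96.0, 0.0 m³/s; ΣQ_DR = 2667 m³/s, peak = 604.0 m³/s.
Runoff depth d = ΣQ_DR·Δt / A = 2667 × 14400 / (4800 km²) = 8.001 mm.
The 1-cm UH is the DRH scaled by (10 mm)/d, so U_p = 604.0 × 10/8.001 = 755 m³/s.

U_p ≈ 755 m³/s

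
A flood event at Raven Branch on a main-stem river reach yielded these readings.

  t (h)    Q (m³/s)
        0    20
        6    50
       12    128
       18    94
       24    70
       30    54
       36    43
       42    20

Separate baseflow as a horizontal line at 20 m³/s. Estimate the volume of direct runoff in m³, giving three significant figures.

V ≈ 6.89 × 10^6 m³

Direct-runoff ordinates (Q − Q_b): 0.0, 30.0, 108.0, 74.0, 50.0, 34.0, 23.0, 0.0 m³/s.
ΣQ_DR = 319.0 m³/s.
With Δt = 6 h = 21600 s, V = ΣQ_DR · Δt = 319.0 × 21600 = 6.89 × 10^6 m³.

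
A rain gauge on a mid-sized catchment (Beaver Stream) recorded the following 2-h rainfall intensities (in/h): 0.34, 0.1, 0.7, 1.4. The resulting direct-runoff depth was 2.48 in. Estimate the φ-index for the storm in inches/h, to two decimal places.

φ ≈ 0.43 in/h

Only the 2 blocks with intensity above φ contribute runoff: 0.7, 1.4 in/h.
Σ(I−φ)·Δt = d  ⇒  (0.7+1.4 − 2φ)·2 = 2.48
φ = (2.100 − 2.48/2) / 2 = 0.43 in/h.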